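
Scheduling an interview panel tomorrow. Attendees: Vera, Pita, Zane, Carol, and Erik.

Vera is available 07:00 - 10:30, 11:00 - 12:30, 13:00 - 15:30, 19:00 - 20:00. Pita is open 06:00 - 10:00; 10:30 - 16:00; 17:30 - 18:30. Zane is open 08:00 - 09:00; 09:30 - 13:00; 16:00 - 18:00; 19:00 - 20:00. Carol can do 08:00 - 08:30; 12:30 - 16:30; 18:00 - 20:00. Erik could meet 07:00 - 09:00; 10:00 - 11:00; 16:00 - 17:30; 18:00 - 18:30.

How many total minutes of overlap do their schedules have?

30

Vera ∩ Pita: 07:00-10:00, 11:00-12:30, 13:00-15:30.
Vera ∩ Pita ∩ Zane: 08:00-09:00, 09:30-10:00, 11:00-12:30.
Vera ∩ Pita ∩ Zane ∩ Carol: 08:00-08:30.
Vera ∩ Pita ∩ Zane ∩ Carol ∩ Erik: 08:00-08:30.
That's a single block of 30 minutes.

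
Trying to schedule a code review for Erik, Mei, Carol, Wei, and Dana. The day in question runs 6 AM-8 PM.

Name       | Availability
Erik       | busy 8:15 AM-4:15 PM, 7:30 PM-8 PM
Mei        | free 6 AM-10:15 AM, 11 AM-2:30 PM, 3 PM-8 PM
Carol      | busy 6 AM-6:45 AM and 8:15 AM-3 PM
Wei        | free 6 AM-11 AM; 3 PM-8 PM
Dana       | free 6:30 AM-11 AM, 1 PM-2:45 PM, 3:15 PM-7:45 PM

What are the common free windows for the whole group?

06:45-08:15, 16:15-19:30

Erik free: 06:00-08:15, 16:15-19:30 (invert busy blocks within the working day).
Mei free: 06:00-10:15, 11:00-14:30, 15:00-20:00.
Carol free: 06:45-08:15, 15:00-20:00 (invert busy blocks within the working day).
Wei free: 06:00-11:00, 15:00-20:00.
Dana free: 06:30-11:00, 13:00-14:45, 15:15-19:45.
Erik ∩ Mei: 06:00-08:15, 16:15-19:30.
Erik ∩ Mei ∩ Carol: 06:45-08:15, 16:15-19:30.
Erik ∩ Mei ∩ Carol ∩ Wei: 06:45-08:15, 16:15-19:30.
Erik ∩ Mei ∩ Carol ∩ Wei ∩ Dana: 06:45-08:15, 16:15-19:30.
Those are the intersection windows.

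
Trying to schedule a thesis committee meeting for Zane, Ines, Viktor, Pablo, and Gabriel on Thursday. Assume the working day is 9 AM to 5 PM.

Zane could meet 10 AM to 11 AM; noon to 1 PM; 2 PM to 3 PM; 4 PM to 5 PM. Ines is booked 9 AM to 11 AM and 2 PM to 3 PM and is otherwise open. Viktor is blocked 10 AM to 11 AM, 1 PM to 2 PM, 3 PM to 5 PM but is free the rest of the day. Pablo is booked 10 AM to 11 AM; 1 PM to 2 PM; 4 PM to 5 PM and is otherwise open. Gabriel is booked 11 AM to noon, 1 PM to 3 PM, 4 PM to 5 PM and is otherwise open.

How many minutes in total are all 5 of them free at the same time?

Zane free: 10:00-11:00, 12:00-13:00, 14:00-15:00, 16:00-17:00.
Ines free: 11:00-14:00, 15:00-17:00 (invert busy blocks within the working day).
Viktor free: 09:00-10:00, 11:00-13:00, 14:00-15:00 (invert busy blocks within the working day).
Pablo free: 09:00-10:00, 11:00-13:00, 14:00-16:00 (invert busy blocks within the working day).
Gabriel free: 09:00-11:00, 12:00-13:00, 15:00-16:00 (invert busy blocks within the working day).
Zane ∩ Ines: 12:00-13:00, 16:00-17:00.
Zane ∩ Ines ∩ Viktor: 12:00-13:00.
Zane ∩ Ines ∩ Viktor ∩ Pablo: 12:00-13:00.
Zane ∩ Ines ∩ Viktor ∩ Pablo ∩ Gabriel: 12:00-13:00.
So the common availability across everyone is 12:00-13:00.
That's a single block of 60 minutes.

60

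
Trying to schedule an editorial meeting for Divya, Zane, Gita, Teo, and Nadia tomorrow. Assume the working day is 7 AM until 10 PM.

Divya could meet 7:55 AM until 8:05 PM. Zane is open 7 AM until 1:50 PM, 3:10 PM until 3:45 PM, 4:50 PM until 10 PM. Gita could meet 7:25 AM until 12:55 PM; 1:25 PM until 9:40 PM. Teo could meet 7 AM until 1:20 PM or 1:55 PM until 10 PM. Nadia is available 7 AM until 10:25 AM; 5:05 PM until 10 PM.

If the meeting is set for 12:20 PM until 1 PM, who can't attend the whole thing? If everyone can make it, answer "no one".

Gita, Nadia

Divya: free for 12:20-13:00. Zane: free for 12:20-13:00. Gita: not fully free for 12:20-13:00. Teo: free for 12:20-13:00. Nadia: not fully free for 12:20-13:00.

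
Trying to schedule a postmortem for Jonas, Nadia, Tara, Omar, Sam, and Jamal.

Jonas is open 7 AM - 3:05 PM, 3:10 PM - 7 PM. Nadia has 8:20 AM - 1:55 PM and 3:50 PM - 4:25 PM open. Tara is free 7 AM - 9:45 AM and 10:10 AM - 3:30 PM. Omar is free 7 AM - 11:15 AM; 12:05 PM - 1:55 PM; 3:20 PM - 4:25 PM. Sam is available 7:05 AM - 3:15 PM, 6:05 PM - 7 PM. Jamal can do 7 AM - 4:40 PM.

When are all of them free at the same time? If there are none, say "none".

08:20-09:45, 10:10-11:15, 12:05-13:55

Jonas ∩ Nadia: 08:20-13:55, 15:50-16:25.
Jonas ∩ Nadia ∩ Tara: 08:20-09:45, 10:10-13:55.
Jonas ∩ Nadia ∩ Tara ∩ Omar: 08:20-09:45, 10:10-11:15, 12:05-13:55.
Jonas ∩ Nadia ∩ Tara ∩ Omar ∩ Sam: 08:20-09:45, 10:10-11:15, 12:05-13:55.
Jonas ∩ Nadia ∩ Tara ∩ Omar ∩ Sam ∩ Jamal: 08:20-09:45, 10:10-11:15, 12:05-13:55.
So the common availability across everyone is 08:20-09:45, 10:10-11:15, 12:05-13:55.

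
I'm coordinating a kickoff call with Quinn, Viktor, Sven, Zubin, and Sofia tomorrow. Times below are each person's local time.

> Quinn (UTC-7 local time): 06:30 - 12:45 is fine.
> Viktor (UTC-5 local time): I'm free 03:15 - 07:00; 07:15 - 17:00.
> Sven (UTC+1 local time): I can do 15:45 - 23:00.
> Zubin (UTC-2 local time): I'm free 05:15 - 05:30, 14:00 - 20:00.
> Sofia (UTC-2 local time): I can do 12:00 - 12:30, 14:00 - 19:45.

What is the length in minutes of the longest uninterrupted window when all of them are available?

225

Quinn in UTC: 13:30-19:45 (add 7h to convert from UTC-7).
Viktor in UTC: 08:15-12:00, 12:15-22:00 (add 5h to convert from UTC-5).
Sven in UTC: 14:45-22:00 (subtract 1h to convert from UTC+1).
Zubin in UTC: 07:15-07:30, 16:00-22:00 (add 2h to convert from UTC-2).
Sofia in UTC: 14:00-14:30, 16:00-21:45 (add 2h to convert from UTC-2).
Quinn ∩ Viktor: 13:30-19:45.
Quinn ∩ Viktor ∩ Sven: 14:45-19:45.
Quinn ∩ Viktor ∩ Sven ∩ Zubin: 16:00-19:45.
Quinn ∩ Viktor ∩ Sven ∩ Zubin ∩ Sofia: 16:00-19:45.
Those are the intersection windows.
The longest is 16:00-19:45 at 225 minutes.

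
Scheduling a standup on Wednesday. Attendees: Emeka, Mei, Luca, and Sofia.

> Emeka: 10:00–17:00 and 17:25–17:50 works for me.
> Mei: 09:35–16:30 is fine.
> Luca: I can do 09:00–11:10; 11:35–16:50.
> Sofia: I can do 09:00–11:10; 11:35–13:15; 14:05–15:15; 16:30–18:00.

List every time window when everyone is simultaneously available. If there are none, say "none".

10:00-11:10, 11:35-13:15, 14:05-15:15

Emeka ∩ Mei: 10:00-16:30.
Emeka ∩ Mei ∩ Luca: 10:00-11:10, 11:35-16:30.
Emeka ∩ Mei ∩ Luca ∩ Sofia: 10:00-11:10, 11:35-13:15, 14:05-15:15.
So the common availability across everyone is 10:00-11:10, 11:35-13:15, 14:05-15:15.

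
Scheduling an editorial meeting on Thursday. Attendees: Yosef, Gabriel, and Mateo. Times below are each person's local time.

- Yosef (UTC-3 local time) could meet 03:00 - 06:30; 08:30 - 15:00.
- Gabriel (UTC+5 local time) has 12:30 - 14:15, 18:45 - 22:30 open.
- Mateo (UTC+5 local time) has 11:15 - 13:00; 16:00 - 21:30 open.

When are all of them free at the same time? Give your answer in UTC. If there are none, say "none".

07:30-08:00, 13:45-16:30

Yosef in UTC: 06:00-09:30, 11:30-18:00 (add 3h to convert from UTC-3).
Gabriel in UTC: 07:30-09:15, 13:45-17:30 (subtract 5h to convert from UTC+5).
Mateo in UTC: 06:15-08:00, 11:00-16:30 (subtract 5h to convert from UTC+5).
Yosef ∩ Gabriel: 07:30-09:15, 13:45-17:30.
Yosef ∩ Gabriel ∩ Mateo: 07:30-08:00, 13:45-16:30.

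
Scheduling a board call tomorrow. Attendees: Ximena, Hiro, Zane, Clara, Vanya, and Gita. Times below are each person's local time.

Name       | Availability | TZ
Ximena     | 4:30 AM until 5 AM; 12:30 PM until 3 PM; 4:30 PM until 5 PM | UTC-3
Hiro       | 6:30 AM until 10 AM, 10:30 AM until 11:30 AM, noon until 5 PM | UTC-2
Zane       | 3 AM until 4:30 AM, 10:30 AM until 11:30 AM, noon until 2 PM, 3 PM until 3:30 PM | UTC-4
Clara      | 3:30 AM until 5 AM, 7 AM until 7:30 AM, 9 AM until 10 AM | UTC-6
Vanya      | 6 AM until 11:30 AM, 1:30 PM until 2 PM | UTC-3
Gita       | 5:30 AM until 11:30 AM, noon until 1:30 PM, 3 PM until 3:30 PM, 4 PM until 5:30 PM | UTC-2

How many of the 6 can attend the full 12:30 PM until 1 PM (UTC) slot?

Ximena in UTC: 07:30-08:00, 15:30-18:00, 19:30-20:00 (add 3h to convert from UTC-3).
Hiro in UTC: 08:30-12:00, 12:30-13:30, 14:00-19:00 (add 2h to convert from UTC-2).
Zane in UTC: 07:00-08:30, 14:30-15:30, 16:00-18:00, 19:00-19:30 (add 4h to convert from UTC-4).
Clara in UTC: 09:30-11:00, 13:00-13:30, 15:00-16:00 (add 6h to convert from UTC-6).
Vanya in UTC: 09:00-14:30, 16:30-17:00 (add 3h to convert from UTC-3).
Gita in UTC: 07:30-13:30, 14:00-15:30, 17:00-17:30, 18:00-19:30 (add 2h to convert from UTC-2).
Hiro, Vanya, and Gita can make the full 12:30-13:00 slot — that's 3.

3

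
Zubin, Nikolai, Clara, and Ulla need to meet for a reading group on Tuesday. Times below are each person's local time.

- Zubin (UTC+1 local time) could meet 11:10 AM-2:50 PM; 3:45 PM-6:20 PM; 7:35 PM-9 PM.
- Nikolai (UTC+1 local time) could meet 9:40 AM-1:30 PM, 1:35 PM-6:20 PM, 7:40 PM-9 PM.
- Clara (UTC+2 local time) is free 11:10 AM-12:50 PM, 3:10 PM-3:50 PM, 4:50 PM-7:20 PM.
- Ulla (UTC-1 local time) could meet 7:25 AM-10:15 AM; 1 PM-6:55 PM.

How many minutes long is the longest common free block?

Zubin in UTC: 10:10-13:50, 14:45-17:20, 18:35-20:00 (subtract 1h to convert from UTC+1).
Nikolai in UTC: 08:40-12:30, 12:35-17:20, 18:40-20:00 (subtract 1h to convert from UTC+1).
Clara in UTC: 09:10-10:50, 13:10-13:50, 14:50-17:20 (subtract 2h to convert from UTC+2).
Ulla in UTC: 08:25-11:15, 14:00-19:55 (add 1h to convert from UTC-1).
Zubin ∩ Nikolai: 10:10-12:30, 12:35-13:50, 14:45-17:20, 18:40-20:00.
Zubin ∩ Nikolai ∩ Clara: 10:10-10:50, 13:10-13:50, 14:50-17:20.
Zubin ∩ Nikolai ∩ Clara ∩ Ulla: 10:10-10:50, 14:50-17:20.
Those are the intersection windows.
The longest is 14:50-17:20 at 150 minutes.

150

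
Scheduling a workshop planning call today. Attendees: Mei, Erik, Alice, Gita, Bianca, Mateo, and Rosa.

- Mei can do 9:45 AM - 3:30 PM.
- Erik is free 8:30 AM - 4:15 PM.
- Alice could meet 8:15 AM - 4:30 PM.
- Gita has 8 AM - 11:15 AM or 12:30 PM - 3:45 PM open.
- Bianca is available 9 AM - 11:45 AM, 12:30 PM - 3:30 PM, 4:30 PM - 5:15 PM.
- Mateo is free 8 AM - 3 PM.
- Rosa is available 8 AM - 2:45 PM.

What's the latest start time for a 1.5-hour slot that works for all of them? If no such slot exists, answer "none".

Mei ∩ Erik: 09:45-15:30.
Mei ∩ Erik ∩ Alice: 09:45-15:30.
Mei ∩ Erik ∩ Alice ∩ Gita: 09:45-11:15, 12:30-15:30.
Mei ∩ Erik ∩ Alice ∩ Gita ∩ Bianca: 09:45-11:15, 12:30-15:30.
Mei ∩ Erik ∩ Alice ∩ Gita ∩ Bianca ∩ Mateo: 09:45-11:15, 12:30-15:00.
Mei ∩ Erik ∩ Alice ∩ Gita ∩ Bianca ∩ Mateo ∩ Rosa: 09:45-11:15, 12:30-14:45.
The last common window of at least 90 minutes is 12:30-14:45; a 90-minute meeting can start as late as 13:15 and still end by 14:45.

13:15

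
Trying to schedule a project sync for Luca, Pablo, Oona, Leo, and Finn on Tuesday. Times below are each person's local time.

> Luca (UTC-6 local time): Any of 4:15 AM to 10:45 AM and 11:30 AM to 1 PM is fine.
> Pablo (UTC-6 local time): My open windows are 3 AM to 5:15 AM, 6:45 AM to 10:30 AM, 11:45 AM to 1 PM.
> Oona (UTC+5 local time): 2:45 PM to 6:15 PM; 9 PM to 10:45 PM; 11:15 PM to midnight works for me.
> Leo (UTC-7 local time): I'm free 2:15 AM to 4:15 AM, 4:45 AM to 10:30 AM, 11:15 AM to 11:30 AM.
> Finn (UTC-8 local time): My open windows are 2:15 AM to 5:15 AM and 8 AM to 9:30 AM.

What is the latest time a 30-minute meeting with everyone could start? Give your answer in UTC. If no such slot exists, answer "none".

Luca in UTC: 10:15-16:45, 17:30-19:00 (add 6h to convert from UTC-6).
Pablo in UTC: 09:00-11:15, 12:45-16:30, 17:45-19:00 (add 6h to convert from UTC-6).
Oona in UTC: 09:45-13:15, 16:00-17:45, 18:15-19:00 (subtract 5h to convert from UTC+5).
Leo in UTC: 09:15-11:15, 11:45-17:30, 18:15-18:30 (add 7h to convert from UTC-7).
Finn in UTC: 10:15-13:15, 16:00-17:30 (add 8h to convert from UTC-8).
Luca ∩ Pablo: 10:15-11:15, 12:45-16:30, 17:45-19:00.
Luca ∩ Pablo ∩ Oona: 10:15-11:15, 12:45-13:15, 16:00-16:30, 18:15-19:00.
Luca ∩ Pablo ∩ Oona ∩ Leo: 10:15-11:15, 12:45-13:15, 16:00-16:30, 18:15-18:30.
Luca ∩ Pablo ∩ Oona ∩ Leo ∩ Finn: 10:15-11:15, 12:45-13:15, 16:00-16:30.
The last common window of at least 30 minutes is 16:00-16:30; a 30-minute meeting can start as late as 16:00 and still end by 16:30.

16:00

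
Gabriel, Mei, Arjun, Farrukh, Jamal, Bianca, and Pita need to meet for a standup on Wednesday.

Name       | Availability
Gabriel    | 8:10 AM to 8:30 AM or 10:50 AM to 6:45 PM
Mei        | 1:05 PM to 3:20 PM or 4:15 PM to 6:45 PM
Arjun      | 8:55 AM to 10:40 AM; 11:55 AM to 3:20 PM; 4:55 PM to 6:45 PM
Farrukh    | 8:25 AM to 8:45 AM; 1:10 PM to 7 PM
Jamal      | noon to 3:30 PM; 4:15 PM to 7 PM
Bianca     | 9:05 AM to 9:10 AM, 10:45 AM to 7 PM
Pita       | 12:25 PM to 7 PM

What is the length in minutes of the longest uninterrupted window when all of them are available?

Gabriel ∩ Mei: 13:05-15:20, 16:15-18:45.
Gabriel ∩ Mei ∩ Arjun: 13:05-15:20, 16:55-18:45.
Gabriel ∩ Mei ∩ Arjun ∩ Farrukh: 13:10-15:20, 16:55-18:45.
Gabriel ∩ Mei ∩ Arjun ∩ Farrukh ∩ Jamal: 13:10-15:20, 16:55-18:45.
Gabriel ∩ Mei ∩ Arjun ∩ Farrukh ∩ Jamal ∩ Bianca: 13:10-15:20, 16:55-18:45.
Gabriel ∩ Mei ∩ Arjun ∩ Farrukh ∩ Jamal ∩ Bianca ∩ Pita: 13:10-15:20, 16:55-18:45.
The longest is 13:10-15:20 at 130 minutes.

130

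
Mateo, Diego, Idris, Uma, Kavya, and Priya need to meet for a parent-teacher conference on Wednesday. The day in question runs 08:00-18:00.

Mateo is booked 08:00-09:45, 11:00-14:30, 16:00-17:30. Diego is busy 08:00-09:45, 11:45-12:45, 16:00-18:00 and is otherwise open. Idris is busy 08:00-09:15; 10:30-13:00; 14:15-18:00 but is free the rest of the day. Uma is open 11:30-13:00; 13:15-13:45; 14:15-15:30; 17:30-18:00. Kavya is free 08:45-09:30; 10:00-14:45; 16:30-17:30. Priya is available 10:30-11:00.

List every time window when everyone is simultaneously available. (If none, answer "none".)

none

Mateo free: 09:45-11:00, 14:30-16:00, 17:30-18:00 (invert busy blocks within the working day).
Diego free: 09:45-11:45, 12:45-16:00 (invert busy blocks within the working day).
Idris free: 09:15-10:30, 13:00-14:15 (invert busy blocks within the working day).
Uma free: 11:30-13:00, 13:15-13:45, 14:15-15:30, 17:30-18:00.
Kavya free: 08:45-09:30, 10:00-14:45, 16:30-17:30.
Priya free: 10:30-11:00.
Mateo ∩ Diego: 09:45-11:00, 14:30-16:00.
Mateo ∩ Diego ∩ Idris: 09:45-10:30.
Mateo ∩ Diego ∩ Idris ∩ Uma: ∅.
Mateo ∩ Diego ∩ Idris ∩ Uma ∩ Kavya: ∅.
Mateo ∩ Diego ∩ Idris ∩ Uma ∩ Kavya ∩ Priya: ∅.
There is no time when everyone is free.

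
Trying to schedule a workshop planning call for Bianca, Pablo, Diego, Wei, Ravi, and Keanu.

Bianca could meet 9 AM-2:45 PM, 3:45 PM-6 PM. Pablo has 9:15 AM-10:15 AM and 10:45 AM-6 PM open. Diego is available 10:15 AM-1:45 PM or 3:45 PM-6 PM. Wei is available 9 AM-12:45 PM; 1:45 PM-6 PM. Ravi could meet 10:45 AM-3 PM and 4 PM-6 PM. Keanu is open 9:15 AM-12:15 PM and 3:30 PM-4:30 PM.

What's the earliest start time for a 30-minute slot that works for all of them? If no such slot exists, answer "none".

Bianca ∩ Pablo: 09:15-10:15, 10:45-14:45, 15:45-18:00.
Bianca ∩ Pablo ∩ Diego: 10:45-13:45, 15:45-18:00.
Bianca ∩ Pablo ∩ Diego ∩ Wei: 10:45-12:45, 15:45-18:00.
Bianca ∩ Pablo ∩ Diego ∩ Wei ∩ Ravi: 10:45-12:45, 16:00-18:00.
Bianca ∩ Pablo ∩ Diego ∩ Wei ∩ Ravi ∩ Keanu: 10:45-12:15, 16:00-16:30.
Those are the intersection windows.
The first common window of at least 30 minutes is 10:45-12:15, so the earliest start is 10:45.

10:45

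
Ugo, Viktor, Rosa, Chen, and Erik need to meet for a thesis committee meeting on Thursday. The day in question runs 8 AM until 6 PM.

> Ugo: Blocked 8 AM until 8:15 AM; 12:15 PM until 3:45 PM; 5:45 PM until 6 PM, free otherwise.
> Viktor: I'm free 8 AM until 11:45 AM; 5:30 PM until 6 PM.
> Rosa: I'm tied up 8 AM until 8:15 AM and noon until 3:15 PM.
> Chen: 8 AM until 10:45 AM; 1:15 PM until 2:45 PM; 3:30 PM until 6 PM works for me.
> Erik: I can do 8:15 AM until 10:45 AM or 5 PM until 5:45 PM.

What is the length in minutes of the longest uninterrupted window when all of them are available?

Ugo free: 08:15-12:15, 15:45-17:45 (invert busy blocks within the working day).
Viktor free: 08:00-11:45, 17:30-18:00.
Rosa free: 08:15-12:00, 15:15-18:00 (invert busy blocks within the working day).
Chen free: 08:00-10:45, 13:15-14:45, 15:30-18:00.
Erik free: 08:15-10:45, 17:00-17:45.
Ugo ∩ Viktor: 08:15-11:45, 17:30-17:45.
Ugo ∩ Viktor ∩ Rosa: 08:15-11:45, 17:30-17:45.
Ugo ∩ Viktor ∩ Rosa ∩ Chen: 08:15-10:45, 17:30-17:45.
Ugo ∩ Viktor ∩ Rosa ∩ Chen ∩ Erik: 08:15-10:45, 17:30-17:45.
The longest is 08:15-10:45 at 150 minutes.

150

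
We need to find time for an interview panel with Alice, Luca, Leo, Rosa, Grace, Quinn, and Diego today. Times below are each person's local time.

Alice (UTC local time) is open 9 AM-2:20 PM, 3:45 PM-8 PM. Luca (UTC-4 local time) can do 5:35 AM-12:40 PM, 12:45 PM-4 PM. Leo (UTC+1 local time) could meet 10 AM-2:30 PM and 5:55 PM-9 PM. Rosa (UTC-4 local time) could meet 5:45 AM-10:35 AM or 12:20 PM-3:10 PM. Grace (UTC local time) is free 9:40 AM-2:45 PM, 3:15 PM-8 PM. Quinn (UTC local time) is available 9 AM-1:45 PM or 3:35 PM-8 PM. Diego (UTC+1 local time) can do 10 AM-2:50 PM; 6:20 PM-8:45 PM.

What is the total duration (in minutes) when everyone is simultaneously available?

Alice in UTC: 09:00-14:20, 15:45-20:00.
Luca in UTC: 09:35-16:40, 16:45-20:00 (add 4h to convert from UTC-4).
Leo in UTC: 09:00-13:30, 16:55-20:00 (subtract 1h to convert from UTC+1).
Rosa in UTC: 09:45-14:35, 16:20-19:10 (add 4h to convert from UTC-4).
Grace in UTC: 09:40-14:45, 15:15-20:00.
Quinn in UTC: 09:00-13:45, 15:35-20:00.
Diego in UTC: 09:00-13:50, 17:20-19:45 (subtract 1h to convert from UTC+1).
Alice ∩ Luca: 09:35-14:20, 15:45-16:40, 16:45-20:00.
Alice ∩ Luca ∩ Leo: 09:35-13:30, 16:55-20:00.
Alice ∩ Luca ∩ Leo ∩ Rosa: 09:45-13:30, 16:55-19:10.
Alice ∩ Luca ∩ Leo ∩ Rosa ∩ Grace: 09:45-13:30, 16:55-19:10.
Alice ∩ Luca ∩ Leo ∩ Rosa ∩ Grace ∩ Quinn: 09:45-13:30, 16:55-19:10.
Alice ∩ Luca ∩ Leo ∩ Rosa ∩ Grace ∩ Quinn ∩ Diego: 09:45-13:30, 17:20-19:10.
Summing the common windows: 225 + 110 = 335 minutes.

335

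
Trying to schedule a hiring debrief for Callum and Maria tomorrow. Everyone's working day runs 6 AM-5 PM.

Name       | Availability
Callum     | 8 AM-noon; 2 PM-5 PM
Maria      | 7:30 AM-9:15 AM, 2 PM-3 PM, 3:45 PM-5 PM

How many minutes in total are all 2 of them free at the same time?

210

Callum ∩ Maria: 08:00-09:15, 14:00-15:00, 15:45-17:00.
Summing the common windows: 75 + 60 + 75 = 210 minutes.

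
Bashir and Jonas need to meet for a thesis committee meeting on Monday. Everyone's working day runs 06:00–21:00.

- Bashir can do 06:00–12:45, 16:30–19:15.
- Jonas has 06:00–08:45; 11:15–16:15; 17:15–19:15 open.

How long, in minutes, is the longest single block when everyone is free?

165

Bashir ∩ Jonas: 06:00-08:45, 11:15-12:45, 17:15-19:15.
The longest is 06:00-08:45 at 165 minutes.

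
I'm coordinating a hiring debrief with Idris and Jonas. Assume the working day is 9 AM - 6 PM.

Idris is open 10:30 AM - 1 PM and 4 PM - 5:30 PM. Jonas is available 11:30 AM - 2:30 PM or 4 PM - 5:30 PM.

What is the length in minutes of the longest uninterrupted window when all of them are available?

Idris ∩ Jonas: 11:30-13:00, 16:00-17:30.
So the common availability across everyone is 11:30-13:00, 16:00-17:30.
The longest is 11:30-13:00 at 90 minutes.

90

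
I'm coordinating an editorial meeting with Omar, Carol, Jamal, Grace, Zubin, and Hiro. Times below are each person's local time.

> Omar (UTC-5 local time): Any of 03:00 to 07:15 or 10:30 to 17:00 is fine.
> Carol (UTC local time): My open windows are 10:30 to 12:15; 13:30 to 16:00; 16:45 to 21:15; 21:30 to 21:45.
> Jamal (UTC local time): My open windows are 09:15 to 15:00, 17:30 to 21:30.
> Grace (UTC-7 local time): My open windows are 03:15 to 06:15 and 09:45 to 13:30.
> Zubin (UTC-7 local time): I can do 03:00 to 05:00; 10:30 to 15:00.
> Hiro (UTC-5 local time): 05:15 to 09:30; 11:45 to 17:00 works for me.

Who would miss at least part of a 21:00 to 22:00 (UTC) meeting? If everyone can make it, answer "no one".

Carol, Grace, Jamal

Omar in UTC: 08:00-12:15, 15:30-22:00 (add 5h to convert from UTC-5).
Carol in UTC: 10:30-12:15, 13:30-16:00, 16:45-21:15, 21:30-21:45.
Jamal in UTC: 09:15-15:00, 17:30-21:30.
Grace in UTC: 10:15-13:15, 16:45-20:30 (add 7h to convert from UTC-7).
Zubin in UTC: 10:00-12:00, 17:30-22:00 (add 7h to convert from UTC-7).
Hiro in UTC: 10:15-14:30, 16:45-22:00 (add 5h to convert from UTC-5).
Omar: free for 21:00-22:00. Carol: not fully free for 21:00-22:00. Jamal: not fully free for 21:00-22:00. Grace: not fully free for 21:00-22:00. Zubin: free for 21:00-22:00. Hiro: free for 21:00-22:00.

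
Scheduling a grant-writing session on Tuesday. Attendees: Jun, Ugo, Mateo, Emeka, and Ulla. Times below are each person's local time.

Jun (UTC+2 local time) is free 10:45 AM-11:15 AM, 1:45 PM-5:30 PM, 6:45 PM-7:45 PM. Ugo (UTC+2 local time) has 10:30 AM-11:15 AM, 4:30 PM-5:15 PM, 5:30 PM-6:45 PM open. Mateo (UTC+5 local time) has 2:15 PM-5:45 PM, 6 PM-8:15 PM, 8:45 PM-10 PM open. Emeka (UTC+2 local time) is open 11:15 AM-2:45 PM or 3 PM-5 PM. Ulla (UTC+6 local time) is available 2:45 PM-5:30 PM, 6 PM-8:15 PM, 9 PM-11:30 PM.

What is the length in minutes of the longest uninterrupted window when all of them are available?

0

Jun in UTC: 08:45-09:15, 11:45-15:30, 16:45-17:45 (subtract 2h to convert from UTC+2).
Ugo in UTC: 08:30-09:15, 14:30-15:15, 15:30-16:45 (subtract 2h to convert from UTC+2).
Mateo in UTC: 09:15-12:45, 13:00-15:15, 15:45-17:00 (subtract 5h to convert from UTC+5).
Emeka in UTC: 09:15-12:45, 13:00-15:00 (subtract 2h to convert from UTC+2).
Ulla in UTC: 08:45-11:30, 12:00-14:15, 15:00-17:30 (subtract 6h to convert from UTC+6).
Jun ∩ Ugo: 08:45-09:15, 14:30-15:15.
Jun ∩ Ugo ∩ Mateo: 14:30-15:15.
Jun ∩ Ugo ∩ Mateo ∩ Emeka: 14:30-15:00.
Jun ∩ Ugo ∩ Mateo ∩ Emeka ∩ Ulla: ∅.
There is no time when everyone is free.
No common window exists, so the longest block is 0 minutes.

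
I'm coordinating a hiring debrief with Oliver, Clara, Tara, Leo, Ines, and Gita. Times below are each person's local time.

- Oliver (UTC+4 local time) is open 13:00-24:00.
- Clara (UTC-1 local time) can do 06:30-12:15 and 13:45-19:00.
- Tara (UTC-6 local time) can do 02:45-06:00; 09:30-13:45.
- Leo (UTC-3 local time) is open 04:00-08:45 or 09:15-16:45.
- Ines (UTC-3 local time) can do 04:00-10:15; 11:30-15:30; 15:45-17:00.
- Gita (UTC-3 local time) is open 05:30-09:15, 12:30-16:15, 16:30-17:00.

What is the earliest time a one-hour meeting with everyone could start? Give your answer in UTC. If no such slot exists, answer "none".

Oliver in UTC: 09:00-20:00 (subtract 4h to convert from UTC+4).
Clara in UTC: 07:30-13:15, 14:45-20:00 (add 1h to convert from UTC-1).
Tara in UTC: 08:45-12:00, 15:30-19:45 (add 6h to convert from UTC-6).
Leo in UTC: 07:00-11:45, 12:15-19:45 (add 3h to convert from UTC-3).
Ines in UTC: 07:00-13:15, 14:30-18:30, 18:45-20:00 (add 3h to convert from UTC-3).
Gita in UTC: 08:30-12:15, 15:30-19:15, 19:30-20:00 (add 3h to convert from UTC-3).
Oliver ∩ Clara: 09:00-13:15, 14:45-20:00.
Oliver ∩ Clara ∩ Tara: 09:00-12:00, 15:30-19:45.
Oliver ∩ Clara ∩ Tara ∩ Leo: 09:00-11:45, 15:30-19:45.
Oliver ∩ Clara ∩ Tara ∩ Leo ∩ Ines: 09:00-11:45, 15:30-18:30, 18:45-19:45.
Oliver ∩ Clara ∩ Tara ∩ Leo ∩ Ines ∩ Gita: 09:00-11:45, 15:30-18:30, 18:45-19:15, 19:30-19:45.
The first common window of at least 60 minutes is 09:00-11:45, so the earliest start is 09:00.

09:00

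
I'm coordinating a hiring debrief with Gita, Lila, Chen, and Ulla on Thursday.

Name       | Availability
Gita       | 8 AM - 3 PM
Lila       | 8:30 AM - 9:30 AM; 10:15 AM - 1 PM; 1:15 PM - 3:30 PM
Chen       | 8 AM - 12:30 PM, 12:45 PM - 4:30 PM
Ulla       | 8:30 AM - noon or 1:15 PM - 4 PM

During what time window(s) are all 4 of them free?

Gita ∩ Lila: 08:30-09:30, 10:15-13:00, 13:15-15:00.
Gita ∩ Lila ∩ Chen: 08:30-09:30, 10:15-12:30, 12:45-13:00, 13:15-15:00.
Gita ∩ Lila ∩ Chen ∩ Ulla: 08:30-09:30, 10:15-12:00, 13:15-15:00.

08:30-09:30, 10:15-12:00, 13:15-15:00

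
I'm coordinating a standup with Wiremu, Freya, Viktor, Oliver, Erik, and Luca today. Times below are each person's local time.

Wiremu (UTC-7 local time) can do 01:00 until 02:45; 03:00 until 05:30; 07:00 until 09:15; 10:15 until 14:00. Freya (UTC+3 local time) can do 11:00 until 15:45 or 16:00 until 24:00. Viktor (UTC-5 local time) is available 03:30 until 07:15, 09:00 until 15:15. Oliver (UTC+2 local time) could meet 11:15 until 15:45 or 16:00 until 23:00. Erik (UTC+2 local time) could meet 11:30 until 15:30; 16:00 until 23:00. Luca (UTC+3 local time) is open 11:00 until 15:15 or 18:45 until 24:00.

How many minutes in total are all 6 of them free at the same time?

360

Wiremu in UTC: 08:00-09:45, 10:00-12:30, 14:00-16:15, 17:15-21:00 (add 7h to convert from UTC-7).
Freya in UTC: 08:00-12:45, 13:00-21:00 (subtract 3h to convert from UTC+3).
Viktor in UTC: 08:30-12:15, 14:00-20:15 (add 5h to convert from UTC-5).
Oliver in UTC: 09:15-13:45, 14:00-21:00 (subtract 2h to convert from UTC+2).
Erik in UTC: 09:30-13:30, 14:00-21:00 (subtract 2h to convert from UTC+2).
Luca in UTC: 08:00-12:15, 15:45-21:00 (subtract 3h to convert from UTC+3).
Wiremu ∩ Freya: 08:00-09:45, 10:00-12:30, 14:00-16:15, 17:15-21:00.
Wiremu ∩ Freya ∩ Viktor: 08:30-09:45, 10:00-12:15, 14:00-16:15, 17:15-20:15.
Wiremu ∩ Freya ∩ Viktor ∩ Oliver: 09:15-09:45, 10:00-12:15, 14:00-16:15, 17:15-20:15.
Wiremu ∩ Freya ∩ Viktor ∩ Oliver ∩ Erik: 09:30-09:45, 10:00-12:15, 14:00-16:15, 17:15-20:15.
Wiremu ∩ Freya ∩ Viktor ∩ Oliver ∩ Erik ∩ Luca: 09:30-09:45, 10:00-12:15, 15:45-16:15, 17:15-20:15.
Summing the common windows: 15 + 135 + 30 + 180 = 360 minutes.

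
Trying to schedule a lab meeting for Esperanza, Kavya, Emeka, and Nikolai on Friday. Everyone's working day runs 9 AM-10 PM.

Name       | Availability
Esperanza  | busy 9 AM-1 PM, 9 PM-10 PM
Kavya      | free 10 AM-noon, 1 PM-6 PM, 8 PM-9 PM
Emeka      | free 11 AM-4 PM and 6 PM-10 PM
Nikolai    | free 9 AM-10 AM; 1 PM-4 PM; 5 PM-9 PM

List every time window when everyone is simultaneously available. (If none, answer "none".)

13:00-16:00, 20:00-21:00

Esperanza free: 13:00-21:00 (invert busy blocks within the working day).
Kavya free: 10:00-12:00, 13:00-18:00, 20:00-21:00.
Emeka free: 11:00-16:00, 18:00-22:00.
Nikolai free: 09:00-10:00, 13:00-16:00, 17:00-21:00.
Esperanza ∩ Kavya: 13:00-18:00, 20:00-21:00.
Esperanza ∩ Kavya ∩ Emeka: 13:00-16:00, 20:00-21:00.
Esperanza ∩ Kavya ∩ Emeka ∩ Nikolai: 13:00-16:00, 20:00-21:00.
Those are the intersection windows.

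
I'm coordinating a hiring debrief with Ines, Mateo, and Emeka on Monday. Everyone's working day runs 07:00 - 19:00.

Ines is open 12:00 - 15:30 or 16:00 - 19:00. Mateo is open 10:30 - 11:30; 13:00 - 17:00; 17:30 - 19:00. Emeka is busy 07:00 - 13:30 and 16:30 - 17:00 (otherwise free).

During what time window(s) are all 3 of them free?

13:30-15:30, 16:00-16:30, 17:30-19:00

Ines free: 12:00-15:30, 16:00-19:00.
Mateo free: 10:30-11:30, 13:00-17:00, 17:30-19:00.
Emeka free: 13:30-16:30, 17:00-19:00 (invert busy blocks within the working day).
Ines ∩ Mateo: 13:00-15:30, 16:00-17:00, 17:30-19:00.
Ines ∩ Mateo ∩ Emeka: 13:30-15:30, 16:00-16:30, 17:30-19:00.
So the common availability across everyone is 13:30-15:30, 16:00-16:30, 17:30-19:00.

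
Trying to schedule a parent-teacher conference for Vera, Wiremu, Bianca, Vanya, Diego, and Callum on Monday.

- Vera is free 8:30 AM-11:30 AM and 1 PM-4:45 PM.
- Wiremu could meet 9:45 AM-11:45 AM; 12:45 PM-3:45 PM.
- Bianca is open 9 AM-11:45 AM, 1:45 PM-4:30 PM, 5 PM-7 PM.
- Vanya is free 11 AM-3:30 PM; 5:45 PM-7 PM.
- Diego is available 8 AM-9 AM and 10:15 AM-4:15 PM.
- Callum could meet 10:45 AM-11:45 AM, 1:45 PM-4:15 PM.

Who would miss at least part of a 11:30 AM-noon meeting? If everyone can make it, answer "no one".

Bianca, Callum, Vera, Wiremu

Vera: not fully free for 11:30-12:00. Wiremu: not fully free for 11:30-12:00. Bianca: not fully free for 11:30-12:00. Vanya: free for 11:30-12:00. Diego: free for 11:30-12:00. Callum: not fully free for 11:30-12:00.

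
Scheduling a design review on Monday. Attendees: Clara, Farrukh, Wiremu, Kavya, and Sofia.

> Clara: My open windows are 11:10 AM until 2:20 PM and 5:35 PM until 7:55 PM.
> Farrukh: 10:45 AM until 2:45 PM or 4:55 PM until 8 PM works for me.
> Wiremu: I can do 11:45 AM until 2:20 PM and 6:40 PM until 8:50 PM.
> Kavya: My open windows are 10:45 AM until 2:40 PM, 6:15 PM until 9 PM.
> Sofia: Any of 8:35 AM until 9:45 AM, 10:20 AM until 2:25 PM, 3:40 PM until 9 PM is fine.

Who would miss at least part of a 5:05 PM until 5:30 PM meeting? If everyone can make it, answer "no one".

Clara: not fully free for 17:05-17:30. Farrukh: free for 17:05-17:30. Wiremu: not fully free for 17:05-17:30. Kavya: not fully free for 17:05-17:30. Sofia: free for 17:05-17:30.

Clara, Kavya, Wiremu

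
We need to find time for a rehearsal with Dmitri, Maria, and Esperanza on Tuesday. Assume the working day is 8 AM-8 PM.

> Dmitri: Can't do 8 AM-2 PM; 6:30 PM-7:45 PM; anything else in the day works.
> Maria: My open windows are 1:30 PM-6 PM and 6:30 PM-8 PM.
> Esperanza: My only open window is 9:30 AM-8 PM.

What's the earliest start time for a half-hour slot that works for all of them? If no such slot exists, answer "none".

Dmitri free: 14:00-18:30, 19:45-20:00 (invert busy blocks within the working day).
Maria free: 13:30-18:00, 18:30-20:00.
Esperanza free: 09:30-20:00.
Dmitri ∩ Maria: 14:00-18:00, 19:45-20:00.
Dmitri ∩ Maria ∩ Esperanza: 14:00-18:00, 19:45-20:00.
The first common window of at least 30 minutes is 14:00-18:00, so the earliest start is 14:00.

14:00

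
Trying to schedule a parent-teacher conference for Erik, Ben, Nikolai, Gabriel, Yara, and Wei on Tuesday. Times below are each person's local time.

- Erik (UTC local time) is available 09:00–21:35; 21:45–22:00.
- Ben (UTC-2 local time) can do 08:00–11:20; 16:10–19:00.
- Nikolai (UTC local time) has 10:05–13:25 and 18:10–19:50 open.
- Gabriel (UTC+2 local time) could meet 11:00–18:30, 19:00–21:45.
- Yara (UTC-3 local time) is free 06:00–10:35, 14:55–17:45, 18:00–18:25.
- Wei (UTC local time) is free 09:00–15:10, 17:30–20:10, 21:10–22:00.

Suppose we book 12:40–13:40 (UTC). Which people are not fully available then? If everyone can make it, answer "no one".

Erik in UTC: 09:00-21:35, 21:45-22:00.
Ben in UTC: 10:00-13:20, 18:10-21:00 (add 2h to convert from UTC-2).
Nikolai in UTC: 10:05-13:25, 18:10-19:50.
Gabriel in UTC: 09:00-16:30, 17:00-19:45 (subtract 2h to convert from UTC+2).
Yara in UTC: 09:00-13:35, 17:55-20:45, 21:00-21:25 (add 3h to convert from UTC-3).
Wei in UTC: 09:00-15:10, 17:30-20:10, 21:10-22:00.
Erik: free for 12:40-13:40. Ben: not fully free for 12:40-13:40. Nikolai: not fully free for 12:40-13:40. Gabriel: free for 12:40-13:40. Yara: not fully free for 12:40-13:40. Wei: free for 12:40-13:40.

Ben, Nikolai, Yara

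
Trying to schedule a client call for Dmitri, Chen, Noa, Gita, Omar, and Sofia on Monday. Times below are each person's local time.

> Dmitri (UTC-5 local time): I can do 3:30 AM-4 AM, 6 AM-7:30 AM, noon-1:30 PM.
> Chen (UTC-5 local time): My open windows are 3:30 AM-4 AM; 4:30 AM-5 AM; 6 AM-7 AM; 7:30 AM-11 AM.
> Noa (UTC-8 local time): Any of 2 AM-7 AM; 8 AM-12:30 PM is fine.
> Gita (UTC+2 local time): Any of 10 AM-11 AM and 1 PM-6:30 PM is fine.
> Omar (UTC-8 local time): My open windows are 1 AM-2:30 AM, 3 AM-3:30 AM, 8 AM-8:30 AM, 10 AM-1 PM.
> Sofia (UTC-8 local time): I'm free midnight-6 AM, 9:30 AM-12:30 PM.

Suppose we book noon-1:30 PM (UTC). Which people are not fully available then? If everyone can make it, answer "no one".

Dmitri in UTC: 08:30-09:00, 11:00-12:30, 17:00-18:30 (add 5h to convert from UTC-5).
Chen in UTC: 08:30-09:00, 09:30-10:00, 11:00-12:00, 12:30-16:00 (add 5h to convert from UTC-5).
Noa in UTC: 10:00-15:00, 16:00-20:30 (add 8h to convert from UTC-8).
Gita in UTC: 08:00-09:00, 11:00-16:30 (subtract 2h to convert from UTC+2).
Omar in UTC: 09:00-10:30, 11:00-11:30, 16:00-16:30, 18:00-21:00 (add 8h to convert from UTC-8).
Sofia in UTC: 08:00-14:00, 17:30-20:30 (add 8h to convert from UTC-8).
Dmitri: not fully free for 12:00-13:30. Chen: not fully free for 12:00-13:30. Noa: free for 12:00-13:30. Gita: free for 12:00-13:30. Omar: not fully free for 12:00-13:30. Sofia: free for 12:00-13:30.

Chen, Dmitri, Omar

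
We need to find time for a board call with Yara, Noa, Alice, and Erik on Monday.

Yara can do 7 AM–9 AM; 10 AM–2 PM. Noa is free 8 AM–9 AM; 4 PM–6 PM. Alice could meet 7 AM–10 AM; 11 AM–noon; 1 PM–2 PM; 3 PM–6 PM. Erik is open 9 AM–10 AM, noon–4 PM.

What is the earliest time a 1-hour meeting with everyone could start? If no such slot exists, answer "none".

Yara ∩ Noa: 08:00-09:00.
Yara ∩ Noa ∩ Alice: 08:00-09:00.
Yara ∩ Noa ∩ Alice ∩ Erik: ∅.
There is no time when everyone is free.
No common window is at least 60 minutes long.

none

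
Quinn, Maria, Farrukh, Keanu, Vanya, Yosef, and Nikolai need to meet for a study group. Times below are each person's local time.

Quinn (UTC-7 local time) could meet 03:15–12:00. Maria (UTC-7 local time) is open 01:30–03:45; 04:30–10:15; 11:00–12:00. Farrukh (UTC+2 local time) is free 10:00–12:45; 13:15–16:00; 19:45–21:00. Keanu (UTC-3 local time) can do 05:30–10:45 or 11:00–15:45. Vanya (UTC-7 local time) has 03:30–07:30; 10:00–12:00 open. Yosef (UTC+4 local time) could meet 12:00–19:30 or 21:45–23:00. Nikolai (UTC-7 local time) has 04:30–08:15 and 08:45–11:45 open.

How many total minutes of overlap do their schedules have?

Quinn in UTC: 10:15-19:00 (add 7h to convert from UTC-7).
Maria in UTC: 08:30-10:45, 11:30-17:15, 18:00-19:00 (add 7h to convert from UTC-7).
Farrukh in UTC: 08:00-10:45, 11:15-14:00, 17:45-19:00 (subtract 2h to convert from UTC+2).
Keanu in UTC: 08:30-13:45, 14:00-18:45 (add 3h to convert from UTC-3).
Vanya in UTC: 10:30-14:30, 17:00-19:00 (add 7h to convert from UTC-7).
Yosef in UTC: 08:00-15:30, 17:45-19:00 (subtract 4h to convert from UTC+4).
Nikolai in UTC: 11:30-15:15, 15:45-18:45 (add 7h to convert from UTC-7).
Quinn ∩ Maria: 10:15-10:45, 11:30-17:15, 18:00-19:00.
Quinn ∩ Maria ∩ Farrukh: 10:15-10:45, 11:30-14:00, 18:00-19:00.
Quinn ∩ Maria ∩ Farrukh ∩ Keanu: 10:15-10:45, 11:30-13:45, 18:00-18:45.
Quinn ∩ Maria ∩ Farrukh ∩ Keanu ∩ Vanya: 10:30-10:45, 11:30-13:45, 18:00-18:45.
Quinn ∩ Maria ∩ Farrukh ∩ Keanu ∩ Vanya ∩ Yosef: 10:30-10:45, 11:30-13:45, 18:00-18:45.
Quinn ∩ Maria ∩ Farrukh ∩ Keanu ∩ Vanya ∩ Yosef ∩ Nikolai: 11:30-13:45, 18:00-18:45.
Those are the intersection windows.
Summing the common windows: 135 + 45 = 180 minutes.

180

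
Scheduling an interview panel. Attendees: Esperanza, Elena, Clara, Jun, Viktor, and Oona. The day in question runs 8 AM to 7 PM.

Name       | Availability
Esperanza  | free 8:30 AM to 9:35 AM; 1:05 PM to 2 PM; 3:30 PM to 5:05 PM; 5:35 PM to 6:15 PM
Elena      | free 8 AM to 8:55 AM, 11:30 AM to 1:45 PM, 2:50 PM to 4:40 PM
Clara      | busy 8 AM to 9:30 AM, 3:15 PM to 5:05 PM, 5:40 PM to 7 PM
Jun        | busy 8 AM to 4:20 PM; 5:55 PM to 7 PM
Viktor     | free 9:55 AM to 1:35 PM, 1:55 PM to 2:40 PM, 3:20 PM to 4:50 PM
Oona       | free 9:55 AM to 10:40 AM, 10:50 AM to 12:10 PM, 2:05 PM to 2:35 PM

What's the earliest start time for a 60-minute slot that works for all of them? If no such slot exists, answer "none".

none

Esperanza free: 08:30-09:35, 13:05-14:00, 15:30-17:05, 17:35-18:15.
Elena free: 08:00-08:55, 11:30-13:45, 14:50-16:40.
Clara free: 09:30-15:15, 17:05-17:40 (invert busy blocks within the working day).
Jun free: 16:20-17:55 (invert busy blocks within the working day).
Viktor free: 09:55-13:35, 13:55-14:40, 15:20-16:50.
Oona free: 09:55-10:40, 10:50-12:10, 14:05-14:35.
Esperanza ∩ Elena: 08:30-08:55, 13:05-13:45, 15:30-16:40.
Esperanza ∩ Elena ∩ Clara: 13:05-13:45.
Esperanza ∩ Elena ∩ Clara ∩ Jun: ∅.
Esperanza ∩ Elena ∩ Clara ∩ Jun ∩ Viktor: ∅.
Esperanza ∩ Elena ∩ Clara ∩ Jun ∩ Viktor ∩ Oona: ∅.
There is no time when everyone is free.
No common window is at least 60 minutes long.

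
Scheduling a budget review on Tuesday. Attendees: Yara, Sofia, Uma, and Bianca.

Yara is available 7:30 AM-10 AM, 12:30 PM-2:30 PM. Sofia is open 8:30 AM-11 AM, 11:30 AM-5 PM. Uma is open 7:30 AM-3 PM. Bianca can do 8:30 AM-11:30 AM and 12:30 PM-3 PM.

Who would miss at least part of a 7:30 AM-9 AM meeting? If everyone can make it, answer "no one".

Yara: free for 07:30-09:00. Sofia: not fully free for 07:30-09:00. Uma: free for 07:30-09:00. Bianca: not fully free for 07:30-09:00.

Bianca, Sofia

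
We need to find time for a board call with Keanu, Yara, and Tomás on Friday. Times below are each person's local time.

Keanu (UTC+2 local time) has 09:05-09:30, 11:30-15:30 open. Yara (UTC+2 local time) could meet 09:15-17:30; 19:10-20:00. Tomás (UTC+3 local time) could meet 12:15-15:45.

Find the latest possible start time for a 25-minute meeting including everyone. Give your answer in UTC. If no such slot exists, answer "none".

12:20

Keanu in UTC: 07:05-07:30, 09:30-13:30 (subtract 2h to convert from UTC+2).
Yara in UTC: 07:15-15:30, 17:10-18:00 (subtract 2h to convert from UTC+2).
Tomás in UTC: 09:15-12:45 (subtract 3h to convert from UTC+3).
Keanu ∩ Yara: 07:15-07:30, 09:30-13:30.
Keanu ∩ Yara ∩ Tomás: 09:30-12:45.
So the common availability across everyone is 09:30-12:45.
The last common window of at least 25 minutes is 09:30-12:45; a 25-minute meeting can start as late as 12:20 and still end by 12:45.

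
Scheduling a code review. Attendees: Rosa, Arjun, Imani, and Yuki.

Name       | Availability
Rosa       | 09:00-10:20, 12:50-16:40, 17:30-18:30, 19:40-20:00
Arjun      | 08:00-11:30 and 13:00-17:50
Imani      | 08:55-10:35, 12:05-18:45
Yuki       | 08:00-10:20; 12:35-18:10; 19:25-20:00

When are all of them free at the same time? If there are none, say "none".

09:00-10:20, 13:00-16:40, 17:30-17:50

Rosa ∩ Arjun: 09:00-10:20, 13:00-16:40, 17:30-17:50.
Rosa ∩ Arjun ∩ Imani: 09:00-10:20, 13:00-16:40, 17:30-17:50.
Rosa ∩ Arjun ∩ Imani ∩ Yuki: 09:00-10:20, 13:00-16:40, 17:30-17:50.
So the common availability across everyone is 09:00-10:20, 13:00-16:40, 17:30-17:50.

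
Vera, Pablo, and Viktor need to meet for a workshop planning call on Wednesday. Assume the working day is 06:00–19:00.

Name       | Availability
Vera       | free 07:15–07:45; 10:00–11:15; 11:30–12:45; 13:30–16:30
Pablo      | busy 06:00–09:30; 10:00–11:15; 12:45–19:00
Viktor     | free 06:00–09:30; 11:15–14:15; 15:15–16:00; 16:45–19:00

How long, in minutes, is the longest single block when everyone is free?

75

Vera free: 07:15-07:45, 10:00-11:15, 11:30-12:45, 13:30-16:30.
Pablo free: 09:30-10:00, 11:15-12:45 (invert busy blocks within the working day).
Viktor free: 06:00-09:30, 11:15-14:15, 15:15-16:00, 16:45-19:00.
Vera ∩ Pablo: 11:30-12:45.
Vera ∩ Pablo ∩ Viktor: 11:30-12:45.
The longest is 11:30-12:45 at 75 minutes.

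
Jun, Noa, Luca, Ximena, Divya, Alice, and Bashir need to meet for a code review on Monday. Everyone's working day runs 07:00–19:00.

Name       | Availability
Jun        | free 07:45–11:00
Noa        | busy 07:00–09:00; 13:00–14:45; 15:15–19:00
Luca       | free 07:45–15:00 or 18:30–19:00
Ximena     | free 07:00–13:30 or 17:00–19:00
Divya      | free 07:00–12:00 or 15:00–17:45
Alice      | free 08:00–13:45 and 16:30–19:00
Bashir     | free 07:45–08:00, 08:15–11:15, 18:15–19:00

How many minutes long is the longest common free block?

Jun free: 07:45-11:00.
Noa free: 09:00-13:00, 14:45-15:15 (invert busy blocks within the working day).
Luca free: 07:45-15:00, 18:30-19:00.
Ximena free: 07:00-13:30, 17:00-19:00.
Divya free: 07:00-12:00, 15:00-17:45.
Alice free: 08:00-13:45, 16:30-19:00.
Bashir free: 07:45-08:00, 08:15-11:15, 18:15-19:00.
Jun ∩ Noa: 09:00-11:00.
Jun ∩ Noa ∩ Luca: 09:00-11:00.
Jun ∩ Noa ∩ Luca ∩ Ximena: 09:00-11:00.
Jun ∩ Noa ∩ Luca ∩ Ximena ∩ Divya: 09:00-11:00.
Jun ∩ Noa ∩ Luca ∩ Ximena ∩ Divya ∩ Alice: 09:00-11:00.
Jun ∩ Noa ∩ Luca ∩ Ximena ∩ Divya ∩ Alice ∩ Bashir: 09:00-11:00.
The longest is 09:00-11:00 at 120 minutes.

120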